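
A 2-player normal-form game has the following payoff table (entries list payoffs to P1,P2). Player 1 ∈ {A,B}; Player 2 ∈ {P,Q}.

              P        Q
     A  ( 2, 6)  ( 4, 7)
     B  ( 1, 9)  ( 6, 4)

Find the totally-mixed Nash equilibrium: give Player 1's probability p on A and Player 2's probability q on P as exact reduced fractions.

P1 indiff ⇒ q·2+(1-q)·4 = q·1+(1-q)·6 ⇒ q(1) = (1-q)(2) ⇒ q = 2/3
P2 indiff ⇒ p·6+(1-p)·9 = p·7+(1-p)·4 ⇒ p(-1) = (1-p)(-5) ⇒ p = 5/6

(p,q) = (5/6, 2/3)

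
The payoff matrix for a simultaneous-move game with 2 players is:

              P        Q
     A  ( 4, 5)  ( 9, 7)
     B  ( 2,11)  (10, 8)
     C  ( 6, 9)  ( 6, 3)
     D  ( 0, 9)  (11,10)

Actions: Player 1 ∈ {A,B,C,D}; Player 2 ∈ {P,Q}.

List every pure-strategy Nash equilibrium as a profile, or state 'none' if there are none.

(A,P): not NE [P1→C gives 6>4; P2→Q gives 7>5]
(A,Q): not NE [P1→D gives 11>9]
(B,P): not NE [P1→C gives 6>2]
(B,Q): not NE [P1→D gives 11>10; P2→P gives 11>8]
(C,P): NE
(C,Q): not NE [P1→D gives 11>6; P2→P gives 9>3]
(D,P): not NE [P1→C gives 6>0; P2→Q gives 10>9]
(D,Q): NE

NE set: (C,P), (D,Q)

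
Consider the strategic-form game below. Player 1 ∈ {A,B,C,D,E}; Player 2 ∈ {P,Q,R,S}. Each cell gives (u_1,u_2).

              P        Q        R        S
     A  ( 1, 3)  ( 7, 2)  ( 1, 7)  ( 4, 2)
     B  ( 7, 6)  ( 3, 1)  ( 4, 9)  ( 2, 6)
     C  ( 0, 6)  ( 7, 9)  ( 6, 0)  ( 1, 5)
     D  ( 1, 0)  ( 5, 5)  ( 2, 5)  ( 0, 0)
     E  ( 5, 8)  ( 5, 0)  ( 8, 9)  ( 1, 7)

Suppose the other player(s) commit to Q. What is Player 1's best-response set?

argmax u_1 = {A,C}

u_1(A vs Q) = 7
u_1(B vs Q) = 3
u_1(C vs Q) = 7
u_1(D vs Q) = 5
u_1(E vs Q) = 5
max payoff 7 at {A,C}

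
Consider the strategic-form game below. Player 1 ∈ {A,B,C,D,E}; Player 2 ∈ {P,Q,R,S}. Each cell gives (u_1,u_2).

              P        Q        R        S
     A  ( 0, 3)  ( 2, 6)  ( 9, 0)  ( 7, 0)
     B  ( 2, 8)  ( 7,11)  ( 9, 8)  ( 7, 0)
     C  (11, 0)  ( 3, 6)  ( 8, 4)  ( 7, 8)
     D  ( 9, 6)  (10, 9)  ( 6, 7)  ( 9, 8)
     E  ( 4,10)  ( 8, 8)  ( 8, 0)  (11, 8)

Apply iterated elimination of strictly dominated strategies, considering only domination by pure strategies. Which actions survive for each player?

IESDS → P1:{C,D,E} P2:{P,Q,S}

P2 drop R (Q beats it: A:6>0 B:11>8 C:6>4 D:9>7 E:8>0)
P1 drop A (D beats it: P:9>0 Q:10>2 S:9>7)
P1 drop B (D beats it: P:9>2 Q:10>7 S:9>7)
P1→{C,D,E} P2→{P,Q,S}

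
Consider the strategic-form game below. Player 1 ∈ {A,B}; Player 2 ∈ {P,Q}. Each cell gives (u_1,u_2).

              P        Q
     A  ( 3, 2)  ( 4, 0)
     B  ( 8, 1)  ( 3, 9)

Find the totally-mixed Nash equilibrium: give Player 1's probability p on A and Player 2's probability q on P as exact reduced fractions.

P1 mixes 4/5 on A; P2 mixes 1/6 on P

P1 indiff ⇒ q·3+(1-q)·4 = q·8+(1-q)·3 ⇒ q(-5) = (1-q)(-1) ⇒ q = 1/6
P2 indiff ⇒ p·2+(1-p)·1 = p·0+(1-p)·9 ⇒ p(2) = (1-p)(8) ⇒ p = 4/5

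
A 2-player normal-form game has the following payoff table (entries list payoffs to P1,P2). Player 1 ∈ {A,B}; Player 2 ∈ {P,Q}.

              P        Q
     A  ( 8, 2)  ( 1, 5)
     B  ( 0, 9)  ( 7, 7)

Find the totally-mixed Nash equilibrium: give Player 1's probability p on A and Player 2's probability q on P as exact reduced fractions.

P1 indiff ⇒ q·8+(1-q)·1 = q·0+(1-q)·7 ⇒ q(8) = (1-q)(6) ⇒ q = 3/7
P2 indiff ⇒ p·2+(1-p)·9 = p·5+(1-p)·7 ⇒ p(-3) = (1-p)(-2) ⇒ p = 2/5

(p,q) = (2/5, 3/7)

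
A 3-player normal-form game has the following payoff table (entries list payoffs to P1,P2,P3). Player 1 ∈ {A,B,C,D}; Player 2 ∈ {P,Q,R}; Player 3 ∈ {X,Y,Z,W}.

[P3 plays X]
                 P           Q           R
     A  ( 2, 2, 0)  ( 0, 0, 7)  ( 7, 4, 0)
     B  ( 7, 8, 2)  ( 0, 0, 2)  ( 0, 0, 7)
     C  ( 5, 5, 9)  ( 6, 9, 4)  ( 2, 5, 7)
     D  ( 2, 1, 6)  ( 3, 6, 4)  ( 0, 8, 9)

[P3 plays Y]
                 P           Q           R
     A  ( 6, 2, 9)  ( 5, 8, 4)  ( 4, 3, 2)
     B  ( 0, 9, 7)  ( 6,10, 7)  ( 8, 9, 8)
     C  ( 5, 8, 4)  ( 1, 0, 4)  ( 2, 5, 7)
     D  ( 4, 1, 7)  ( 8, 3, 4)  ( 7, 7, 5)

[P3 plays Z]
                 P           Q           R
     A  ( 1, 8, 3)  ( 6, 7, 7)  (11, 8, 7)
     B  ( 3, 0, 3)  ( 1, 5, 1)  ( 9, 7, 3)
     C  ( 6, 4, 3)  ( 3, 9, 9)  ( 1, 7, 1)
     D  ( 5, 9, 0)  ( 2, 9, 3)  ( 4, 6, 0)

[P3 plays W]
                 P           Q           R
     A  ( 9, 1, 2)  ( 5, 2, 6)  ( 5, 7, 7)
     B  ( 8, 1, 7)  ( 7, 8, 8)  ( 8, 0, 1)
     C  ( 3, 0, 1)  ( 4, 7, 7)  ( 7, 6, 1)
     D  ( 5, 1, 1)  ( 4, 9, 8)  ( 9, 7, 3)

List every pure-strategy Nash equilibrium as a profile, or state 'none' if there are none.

(A,P,X): not NE [P1→B gives 7>2; P2→R gives 4>2; P3→Y gives 9>0]
(A,P,Y): not NE [P2→Q gives 8>2]
(A,P,Z): not NE [P1→C gives 6>1; P3→Y gives 9>3]
(A,P,W): not NE [P2→R gives 7>1; P3→Y gives 9>2]
(A,Q,X): not NE [P1→C gives 6>0; P2→R gives 4>0]
(A,Q,Y): not NE [P1→D gives 8>5; P3→Z gives 7>4]
(A,Q,Z): not NE [P2→R gives 8>7]
(A,Q,W): not NE [P1→B gives 7>5; P2→R gives 7>2; P3→Z gives 7>6]
(A,R,X): not NE [P3→W gives 7>0]
(A,R,Y): not NE [P1→B gives 8>4; P2→Q gives 8>3; P3→W gives 7>2]
(A,R,Z): NE
(A,R,W): not NE [P1→D gives 9>5]
(B,P,X): not NE [P3→W gives 7>2]
(B,P,Y): not NE [P1→A gives 6>0; P2→Q gives 10>9]
(B,P,Z): not NE [P1→C gives 6>3; P2→R gives 7>0; P3→W gives 7>3]
(B,P,W): not NE [P1→A gives 9>8; P2→Q gives 8>1]
(B,Q,X): not NE [P1→C gives 6>0; P2→P gives 8>0; P3→W gives 8>2]
(B,Q,Y): not NE [P1→D gives 8>6; P3→W gives 8>7]
(B,Q,Z): not NE [P1→A gives 6>1; P2→R gives 7>5; P3→W gives 8>1]
(B,Q,W): NE
(B,R,X): not NE [P1→A gives 7>0; P2→P gives 8>0; P3→Y gives 8>7]
(B,R,Y): not NE [P2→Q gives 10>9]
(B,R,Z): not NE [P1→A gives 11>9; P3→Y gives 8>3]
(B,R,W): not NE [P1→D gives 9>8; P2→Q gives 8>0; P3→Y gives 8>1]
(C,P,X): not NE [P1→B gives 7>5; P2→Q gives 9>5]
(C,P,Y): not NE [P1→A gives 6>5; P3→X gives 9>4]
(C,P,Z): not NE [P2→Q gives 9>4; P3→X gives 9>3]
(C,P,W): not NE [P1→A gives 9>3; P2→Q gives 7>0; P3→X gives 9>1]
(C,Q,X): not NE [P3→Z gives 9>4]
(C,Q,Y): not NE [P1→D gives 8>1; P2→P gives 8>0; P3→Z gives 9>4]
(C,Q,Z): not NE [P1→A gives 6>3]
(C,Q,W): not NE [P1→B gives 7>4; P3→Z gives 9>7]
(C,R,X): not NE [P1→A gives 7>2; P2→Q gives 9>5]
(C,R,Y): not NE [P1→B gives 8>2; P2→P gives 8>5]
(C,R,Z): not NE [P1→A gives 11>1; P2→Q gives 9>7; P3→Y gives 7>1]
(C,R,W): not NE [P1→D gives 9>7; P2→Q gives 7>6; P3→Y gives 7>1]
(D,P,X): not NE [P1→B gives 7>2; P2→R gives 8>1; P3→Y gives 7>6]
(D,P,Y): not NE [P1→A gives 6>4; P2→R gives 7>1]
(D,P,Z): not NE [P1→C gives 6>5; P3→Y gives 7>0]
(D,P,W): not NE [P1→A gives 9>5; P2→Q gives 9>1; P3→Y gives 7>1]
(D,Q,X): not NE [P1→C gives 6>3; P2→R gives 8>6; P3→W gives 8>4]
(D,Q,Y): not NE [P2→R gives 7>3; P3→W gives 8>4]
(D,Q,Z): not NE [P1→A gives 6>2; P3→W gives 8>3]
(D,Q,W): not NE [P1→B gives 7>4]
(D,R,X): not NE [P1→A gives 7>0]
(D,R,Y): not NE [P1→B gives 8>7; P3→X gives 9>5]
(D,R,Z): not NE [P1→A gives 11>4; P2→Q gives 9>6; P3→X gives 9>0]
(D,R,W): not NE [P2→Q gives 9>7; P3→X gives 9>3]

PSNE = {(A,R,Z), (B,Q,W)}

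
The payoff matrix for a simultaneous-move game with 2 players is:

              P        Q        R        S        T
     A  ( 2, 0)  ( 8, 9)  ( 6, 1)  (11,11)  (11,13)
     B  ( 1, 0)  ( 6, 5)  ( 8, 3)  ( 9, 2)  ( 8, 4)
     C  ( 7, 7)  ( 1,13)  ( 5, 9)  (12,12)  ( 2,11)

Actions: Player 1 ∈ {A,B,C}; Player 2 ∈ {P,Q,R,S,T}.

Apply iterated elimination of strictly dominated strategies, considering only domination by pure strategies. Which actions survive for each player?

IESDS → P1:{A,C} P2:{Q,S,T}

P2 drop P (Q beats it: A:9>0 B:5>0 C:13>7)
P2 drop R (Q beats it: A:9>1 B:5>3 C:13>9)
P1 drop B (A beats it: Q:8>6 S:11>9 T:11>8)
P1→{A,C} P2→{Q,S,T}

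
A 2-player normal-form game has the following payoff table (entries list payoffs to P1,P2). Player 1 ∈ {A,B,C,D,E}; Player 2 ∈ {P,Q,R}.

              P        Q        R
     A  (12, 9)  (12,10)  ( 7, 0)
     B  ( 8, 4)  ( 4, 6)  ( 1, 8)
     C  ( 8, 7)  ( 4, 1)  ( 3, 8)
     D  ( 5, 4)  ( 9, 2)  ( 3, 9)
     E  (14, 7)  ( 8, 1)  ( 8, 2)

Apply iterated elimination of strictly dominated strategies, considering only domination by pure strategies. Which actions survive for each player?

P1 drop B (A beats it: P:12>8 Q:12>4 R:7>1)
P1 drop C (A beats it: P:12>8 Q:12>4 R:7>3)
P1 drop D (A beats it: P:12>5 Q:12>9 R:7>3)
P2 drop R (P beats it: A:9>0 E:7>2)
P1→{A,E} P2→{P,Q}

Survivors P1:{A,E} P2:{P,Q}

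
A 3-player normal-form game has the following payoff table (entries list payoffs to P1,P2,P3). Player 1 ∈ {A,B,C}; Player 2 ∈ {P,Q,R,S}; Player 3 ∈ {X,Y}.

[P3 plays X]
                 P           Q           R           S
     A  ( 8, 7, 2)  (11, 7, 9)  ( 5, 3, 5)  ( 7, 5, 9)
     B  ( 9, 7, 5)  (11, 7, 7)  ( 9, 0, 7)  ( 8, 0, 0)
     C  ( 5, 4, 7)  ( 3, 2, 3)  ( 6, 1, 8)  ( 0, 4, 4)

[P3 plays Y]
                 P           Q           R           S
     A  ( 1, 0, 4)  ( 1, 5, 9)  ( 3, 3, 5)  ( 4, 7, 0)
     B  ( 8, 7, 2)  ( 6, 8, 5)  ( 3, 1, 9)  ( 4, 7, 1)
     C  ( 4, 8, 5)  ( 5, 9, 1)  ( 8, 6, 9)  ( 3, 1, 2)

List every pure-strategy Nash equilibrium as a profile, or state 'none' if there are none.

(A,P,X): not NE [P1→B gives 9>8; P3→Y gives 4>2]
(A,P,Y): not NE [P1→B gives 8>1; P2→S gives 7>0]
(A,Q,X): NE
(A,Q,Y): not NE [P1→B gives 6>1; P2→S gives 7>5]
(A,R,X): not NE [P1→B gives 9>5; P2→Q gives 7>3]
(A,R,Y): not NE [P1→C gives 8>3; P2→S gives 7>3]
(A,S,X): not NE [P1→B gives 8>7; P2→Q gives 7>5]
(A,S,Y): not NE [P3→X gives 9>0]
(B,P,X): NE
(B,P,Y): not NE [P2→Q gives 8>7; P3→X gives 5>2]
(B,Q,X): NE
(B,Q,Y): not NE [P3→X gives 7>5]
(B,R,X): not NE [P2→Q gives 7>0; P3→Y gives 9>7]
(B,R,Y): not NE [P1→C gives 8>3; P2→Q gives 8>1]
(B,S,X): not NE [P2→Q gives 7>0; P3→Y gives 1>0]
(B,S,Y): not NE [P2→Q gives 8>7]
(C,P,X): not NE [P1→B gives 9>5]
(C,P,Y): not NE [P1→B gives 8>4; P2→Q gives 9>8; P3→X gives 7>5]
(C,Q,X): not NE [P1→B gives 11>3; P2→S gives 4>2]
(C,Q,Y): not NE [P1→B gives 6>5; P3→X gives 3>1]
(C,R,X): not NE [P1→B gives 9>6; P2→S gives 4>1; P3→Y gives 9>8]
(C,R,Y): not NE [P2→Q gives 9>6]
(C,S,X): not NE [P1→B gives 8>0]
(C,S,Y): not NE [P1→B gives 4>3; P2→Q gives 9>1; P3→X gives 4>2]

NE set: (A,Q,X), (B,P,X), (B,Q,X)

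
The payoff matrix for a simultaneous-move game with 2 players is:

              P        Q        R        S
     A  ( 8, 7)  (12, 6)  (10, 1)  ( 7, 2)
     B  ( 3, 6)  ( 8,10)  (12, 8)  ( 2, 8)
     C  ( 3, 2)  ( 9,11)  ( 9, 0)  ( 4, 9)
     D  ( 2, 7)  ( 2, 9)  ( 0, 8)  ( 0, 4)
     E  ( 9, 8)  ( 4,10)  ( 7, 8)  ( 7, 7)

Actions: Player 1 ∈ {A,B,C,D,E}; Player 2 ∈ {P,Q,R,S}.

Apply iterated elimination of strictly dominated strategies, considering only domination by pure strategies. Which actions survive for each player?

IESDS → P1:{A,E} P2:{P,Q}

P1 drop C (A beats it: P:8>3 Q:12>9 R:10>9 S:7>4)
P1 drop D (A beats it: P:8>2 Q:12>2 R:10>0 S:7>0)
P2 drop R (Q beats it: A:6>1 B:10>8 E:10>8)
P1 drop B (A beats it: P:8>3 Q:12>8 S:7>2)
P2 drop S (P beats it: A:7>2 E:8>7)
P1→{A,E} P2→{P,Q}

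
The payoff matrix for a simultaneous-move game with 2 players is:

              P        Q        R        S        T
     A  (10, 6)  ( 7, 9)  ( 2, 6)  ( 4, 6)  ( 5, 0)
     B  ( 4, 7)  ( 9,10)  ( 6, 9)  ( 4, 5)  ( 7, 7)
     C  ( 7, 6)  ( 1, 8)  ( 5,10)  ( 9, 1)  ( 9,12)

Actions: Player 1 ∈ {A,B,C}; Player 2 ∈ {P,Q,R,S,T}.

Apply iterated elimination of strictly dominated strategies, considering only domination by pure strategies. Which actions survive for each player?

P2 drop P (Q beats it: A:9>6 B:10>7 C:8>6)
P2 drop S (Q beats it: A:9>6 B:10>5 C:8>1)
P1 drop A (B beats it: Q:9>7 R:6>2 T:7>5)
P1→{B,C} P2→{Q,R,T}

IESDS → P1:{B,C} P2:{Q,R,T}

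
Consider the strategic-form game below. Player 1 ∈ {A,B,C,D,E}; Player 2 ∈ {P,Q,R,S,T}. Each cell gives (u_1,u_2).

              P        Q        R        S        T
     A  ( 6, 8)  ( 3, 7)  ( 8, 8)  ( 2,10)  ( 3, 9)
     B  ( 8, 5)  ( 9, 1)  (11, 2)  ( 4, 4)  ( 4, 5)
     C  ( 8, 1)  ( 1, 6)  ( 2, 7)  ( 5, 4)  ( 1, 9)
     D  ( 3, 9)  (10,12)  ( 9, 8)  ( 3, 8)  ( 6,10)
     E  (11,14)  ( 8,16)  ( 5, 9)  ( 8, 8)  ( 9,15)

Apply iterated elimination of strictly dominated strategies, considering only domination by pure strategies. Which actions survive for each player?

Remaining: P1:{B,D,E} P2:{P,Q,T}

P1 drop A (B beats it: P:8>6 Q:9>3 R:11>8 S:4>2 T:4>3)
P1 drop C (E beats it: P:11>8 Q:8>1 R:5>2 S:8>5 T:9>1)
P2 drop R (P beats it: B:5>2 D:9>8 E:14>9)
P2 drop S (P beats it: B:5>4 D:9>8 E:14>8)
P1→{B,D,E} P2→{P,Q,T}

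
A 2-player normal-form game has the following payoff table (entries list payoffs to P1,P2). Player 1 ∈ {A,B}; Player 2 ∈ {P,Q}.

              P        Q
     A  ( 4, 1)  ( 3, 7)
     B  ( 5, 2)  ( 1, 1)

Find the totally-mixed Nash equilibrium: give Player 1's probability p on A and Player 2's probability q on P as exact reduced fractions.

p=1/7, q=2/3

P1 indiff ⇒ q·4+(1-q)·3 = q·5+(1-q)·1 ⇒ q(-1) = (1-q)(-2) ⇒ q = 2/3
P2 indiff ⇒ p·1+(1-p)·2 = p·7+(1-p)·1 ⇒ p(-6) = (1-p)(-1) ⇒ p = 1/7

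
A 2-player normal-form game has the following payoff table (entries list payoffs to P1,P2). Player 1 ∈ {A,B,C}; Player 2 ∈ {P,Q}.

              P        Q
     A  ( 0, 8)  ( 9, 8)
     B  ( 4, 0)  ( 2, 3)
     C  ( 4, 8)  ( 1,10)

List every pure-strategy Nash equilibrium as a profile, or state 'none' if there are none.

NE set: (A,Q)

(A,P): not NE [P1→C gives 4>0]
(A,Q): NE
(B,P): not NE [P2→Q gives 3>0]
(B,Q): not NE [P1→A gives 9>2]
(C,P): not NE [P2→Q gives 10>8]
(C,Q): not NE [P1→A gives 9>1]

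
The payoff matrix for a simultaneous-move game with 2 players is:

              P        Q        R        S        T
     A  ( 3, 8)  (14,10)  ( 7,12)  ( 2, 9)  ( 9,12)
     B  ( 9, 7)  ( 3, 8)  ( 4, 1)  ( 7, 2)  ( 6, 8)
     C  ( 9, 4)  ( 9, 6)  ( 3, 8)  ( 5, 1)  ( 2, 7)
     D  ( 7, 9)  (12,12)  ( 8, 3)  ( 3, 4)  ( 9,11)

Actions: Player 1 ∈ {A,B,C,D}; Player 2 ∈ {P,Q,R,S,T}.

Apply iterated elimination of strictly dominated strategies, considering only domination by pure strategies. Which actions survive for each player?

P2 drop P (Q beats it: A:10>8 B:8>7 C:6>4 D:12>9)
P2 drop S (Q beats it: A:10>9 B:8>2 C:6>1 D:12>4)
P1 drop B (A beats it: Q:14>3 R:7>4 T:9>6)
P1 drop C (A beats it: Q:14>9 R:7>3 T:9>2)
P1→{A,D} P2→{Q,R,T}

Remaining: P1:{A,D} P2:{Q,R,T}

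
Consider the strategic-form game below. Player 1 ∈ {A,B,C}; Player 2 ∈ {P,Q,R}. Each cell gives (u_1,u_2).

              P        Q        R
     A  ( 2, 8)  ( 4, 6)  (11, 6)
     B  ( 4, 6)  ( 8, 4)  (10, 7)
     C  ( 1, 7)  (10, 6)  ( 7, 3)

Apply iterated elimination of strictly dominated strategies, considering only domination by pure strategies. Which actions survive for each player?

P2 drop Q (P beats it: A:8>6 B:6>4 C:7>6)
P1 drop C (A beats it: P:2>1 R:11>7)
P1→{A,B} P2→{P,R}

IESDS → P1:{A,B} P2:{P,R}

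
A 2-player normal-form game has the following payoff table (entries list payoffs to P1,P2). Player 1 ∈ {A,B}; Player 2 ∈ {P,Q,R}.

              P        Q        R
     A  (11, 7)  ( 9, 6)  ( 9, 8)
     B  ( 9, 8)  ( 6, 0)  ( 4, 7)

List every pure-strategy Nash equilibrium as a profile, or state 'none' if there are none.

(A,P): not NE [P2→R gives 8>7]
(A,Q): not NE [P2→R gives 8>6]
(A,R): NE
(B,P): not NE [P1→A gives 11>9]
(B,Q): not NE [P1→A gives 9>6; P2→P gives 8>0]
(B,R): not NE [P1→A gives 9>4; P2→P gives 8>7]

Nash profiles: (A,R)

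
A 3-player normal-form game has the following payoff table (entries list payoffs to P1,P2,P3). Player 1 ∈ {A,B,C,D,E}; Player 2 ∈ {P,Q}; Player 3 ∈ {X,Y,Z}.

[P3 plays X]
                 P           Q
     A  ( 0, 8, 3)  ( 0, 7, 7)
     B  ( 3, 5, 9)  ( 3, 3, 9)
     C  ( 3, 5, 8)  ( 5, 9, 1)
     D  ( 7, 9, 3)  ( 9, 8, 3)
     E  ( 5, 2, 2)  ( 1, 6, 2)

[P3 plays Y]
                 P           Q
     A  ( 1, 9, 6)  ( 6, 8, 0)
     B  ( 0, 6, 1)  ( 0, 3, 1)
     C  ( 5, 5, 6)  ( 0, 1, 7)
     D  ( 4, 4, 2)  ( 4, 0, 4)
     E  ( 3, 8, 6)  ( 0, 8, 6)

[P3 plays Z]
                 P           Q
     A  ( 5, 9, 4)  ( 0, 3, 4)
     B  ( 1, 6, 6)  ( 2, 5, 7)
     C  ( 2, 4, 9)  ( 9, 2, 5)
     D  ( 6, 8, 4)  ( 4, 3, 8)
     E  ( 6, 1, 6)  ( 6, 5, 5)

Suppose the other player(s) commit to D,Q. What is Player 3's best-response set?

P3 best: {Z}

u_3(X vs D,Q) = 3
u_3(Y vs D,Q) = 4
u_3(Z vs D,Q) = 8
max payoff 8 at {Z}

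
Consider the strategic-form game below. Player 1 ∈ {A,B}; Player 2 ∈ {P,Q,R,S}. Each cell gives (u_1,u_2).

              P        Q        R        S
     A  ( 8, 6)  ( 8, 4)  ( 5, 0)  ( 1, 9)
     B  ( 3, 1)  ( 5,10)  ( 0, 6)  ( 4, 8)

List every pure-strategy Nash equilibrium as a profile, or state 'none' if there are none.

(A,P): not NE [P2→S gives 9>6]
(A,Q): not NE [P2→S gives 9>4]
(A,R): not NE [P2→S gives 9>0]
(A,S): not NE [P1→B gives 4>1]
(B,P): not NE [P1→A gives 8>3; P2→Q gives 10>1]
(B,Q): not NE [P1→A gives 8>5]
(B,R): not NE [P1→A gives 5>0; P2→Q gives 10>6]
(B,S): not NE [P2→Q gives 10>8]

Equilibria: none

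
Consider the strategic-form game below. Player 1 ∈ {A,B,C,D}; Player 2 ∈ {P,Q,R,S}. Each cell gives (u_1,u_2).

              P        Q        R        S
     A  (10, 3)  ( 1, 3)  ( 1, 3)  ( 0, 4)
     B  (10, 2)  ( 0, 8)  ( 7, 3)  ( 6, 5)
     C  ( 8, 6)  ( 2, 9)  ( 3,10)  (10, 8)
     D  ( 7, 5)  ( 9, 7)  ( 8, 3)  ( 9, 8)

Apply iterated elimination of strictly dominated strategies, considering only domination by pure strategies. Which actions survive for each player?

P2 drop P (S beats it: A:4>3 B:5>2 C:8>6 D:8>5)
P1 drop A (C beats it: Q:2>1 R:3>1 S:10>0)
P1 drop B (D beats it: Q:9>0 R:8>7 S:9>6)
P1→{C,D} P2→{Q,R,S}

IESDS → P1:{C,D} P2:{Q,R,S}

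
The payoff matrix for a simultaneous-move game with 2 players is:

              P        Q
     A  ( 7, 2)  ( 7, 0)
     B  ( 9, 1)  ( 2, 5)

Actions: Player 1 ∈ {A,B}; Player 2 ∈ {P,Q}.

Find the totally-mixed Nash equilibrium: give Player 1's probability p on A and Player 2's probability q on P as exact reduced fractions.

P1 indiff ⇒ q·7+(1-q)·7 = q·9+(1-q)·2 ⇒ q(-2) = (1-q)(-5) ⇒ q = 5/7
P2 indiff ⇒ p·2+(1-p)·1 = p·0+(1-p)·5 ⇒ p(2) = (1-p)(4) ⇒ p = 2/3

P1 mixes 2/3 on A; P2 mixes 5/7 on P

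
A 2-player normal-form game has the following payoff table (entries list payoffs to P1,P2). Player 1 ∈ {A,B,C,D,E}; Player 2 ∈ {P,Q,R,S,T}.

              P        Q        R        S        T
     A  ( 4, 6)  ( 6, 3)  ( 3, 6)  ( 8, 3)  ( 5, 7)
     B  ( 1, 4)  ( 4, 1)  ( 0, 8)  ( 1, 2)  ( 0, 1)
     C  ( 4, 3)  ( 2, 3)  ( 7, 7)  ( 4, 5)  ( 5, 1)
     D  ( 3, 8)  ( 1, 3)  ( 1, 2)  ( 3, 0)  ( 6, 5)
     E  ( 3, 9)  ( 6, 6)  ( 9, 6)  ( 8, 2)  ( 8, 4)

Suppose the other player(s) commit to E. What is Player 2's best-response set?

BR_2 = {P}

u_2(P vs E) = 9
u_2(Q vs E) = 6
u_2(R vs E) = 6
u_2(S vs E) = 2
u_2(T vs E) = 4
max payoff 9 at {P}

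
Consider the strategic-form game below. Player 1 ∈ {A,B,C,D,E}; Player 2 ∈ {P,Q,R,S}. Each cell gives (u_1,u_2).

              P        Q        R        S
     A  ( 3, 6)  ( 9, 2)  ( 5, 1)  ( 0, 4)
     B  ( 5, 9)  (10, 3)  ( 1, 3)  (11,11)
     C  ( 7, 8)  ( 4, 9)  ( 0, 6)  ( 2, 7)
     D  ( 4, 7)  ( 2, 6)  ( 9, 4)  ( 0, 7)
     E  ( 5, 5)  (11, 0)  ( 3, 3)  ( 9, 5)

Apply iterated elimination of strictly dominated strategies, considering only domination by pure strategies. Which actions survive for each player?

P2 drop R (P beats it: A:6>1 B:9>3 C:8>6 D:7>4 E:5>3)
P1 drop A (B beats it: P:5>3 Q:10>9 S:11>0)
P1 drop D (B beats it: P:5>4 Q:10>2 S:11>0)
P1→{B,C,E} P2→{P,Q,S}

Survivors P1:{B,C,E} P2:{P,Q,S}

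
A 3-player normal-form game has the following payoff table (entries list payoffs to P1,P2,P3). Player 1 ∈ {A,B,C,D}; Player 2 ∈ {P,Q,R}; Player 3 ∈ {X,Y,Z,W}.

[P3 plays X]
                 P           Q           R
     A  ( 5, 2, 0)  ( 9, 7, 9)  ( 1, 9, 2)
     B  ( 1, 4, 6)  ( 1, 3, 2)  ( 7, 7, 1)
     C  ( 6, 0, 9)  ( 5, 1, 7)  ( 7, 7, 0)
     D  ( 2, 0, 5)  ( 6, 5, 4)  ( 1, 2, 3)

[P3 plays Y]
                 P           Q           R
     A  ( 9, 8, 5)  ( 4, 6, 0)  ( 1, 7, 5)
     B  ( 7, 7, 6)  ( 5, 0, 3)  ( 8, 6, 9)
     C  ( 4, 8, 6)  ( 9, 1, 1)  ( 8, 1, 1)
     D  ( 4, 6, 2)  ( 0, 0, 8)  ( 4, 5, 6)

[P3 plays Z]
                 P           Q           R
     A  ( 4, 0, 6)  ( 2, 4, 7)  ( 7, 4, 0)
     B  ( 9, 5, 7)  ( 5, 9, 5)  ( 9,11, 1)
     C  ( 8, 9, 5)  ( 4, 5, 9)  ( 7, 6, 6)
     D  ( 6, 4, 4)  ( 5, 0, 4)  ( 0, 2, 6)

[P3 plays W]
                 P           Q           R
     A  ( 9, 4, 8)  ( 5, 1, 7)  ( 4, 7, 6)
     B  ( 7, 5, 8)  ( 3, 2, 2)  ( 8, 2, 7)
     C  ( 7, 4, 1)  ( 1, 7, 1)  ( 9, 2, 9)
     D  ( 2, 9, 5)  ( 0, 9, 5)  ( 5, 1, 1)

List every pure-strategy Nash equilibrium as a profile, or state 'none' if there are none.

Equilibria: none

(A,P,X): not NE [P1→C gives 6>5; P2→R gives 9>2; P3→W gives 8>0]
(A,P,Y): not NE [P3→W gives 8>5]
(A,P,Z): not NE [P1→B gives 9>4; P2→R gives 4>0; P3→W gives 8>6]
(A,P,W): not NE [P2→R gives 7>4]
(A,Q,X): not NE [P2→R gives 9>7]
(A,Q,Y): not NE [P1→C gives 9>4; P2→P gives 8>6; P3→X gives 9>0]
(A,Q,Z): not NE [P1→D gives 5>2; P3→X gives 9>7]
(A,Q,W): not NE [P2→R gives 7>1; P3→X gives 9>7]
(A,R,X): not NE [P1→C gives 7>1; P3→W gives 6>2]
(A,R,Y): not NE [P1→C gives 8>1; P2→P gives 8>7; P3→W gives 6>5]
(A,R,Z): not NE [P1→B gives 9>7; P3→W gives 6>0]
(A,R,W): not NE [P1→C gives 9>4]
(B,P,X): not NE [P1→C gives 6>1; P2→R gives 7>4; P3→W gives 8>6]
(B,P,Y): not NE [P1→A gives 9>7; P3→W gives 8>6]
(B,P,Z): not NE [P2→R gives 11>5; P3→W gives 8>7]
(B,P,W): not NE [P1→A gives 9>7]
(B,Q,X): not NE [P1→A gives 9>1; P2→R gives 7>3; P3→Z gives 5>2]
(B,Q,Y): not NE [P1→C gives 9>5; P2→P gives 7>0; P3→Z gives 5>3]
(B,Q,Z): not NE [P2→R gives 11>9]
(B,Q,W): not NE [P1→A gives 5>3; P2→P gives 5>2; P3→Z gives 5>2]
(B,R,X): not NE [P3→Y gives 9>1]
(B,R,Y): not NE [P2→P gives 7>6]
(B,R,Z): not NE [P3→Y gives 9>1]
(B,R,W): not NE [P1→C gives 9>8; P2→P gives 5>2; P3→Y gives 9>7]
(C,P,X): not NE [P2→R gives 7>0]
(C,P,Y): not NE [P1→A gives 9>4; P3→X gives 9>6]
(C,P,Z): not NE [P1→B gives 9>8; P3→X gives 9>5]
(C,P,W): not NE [P1→A gives 9>7; P2→Q gives 7>4; P3→X gives 9>1]
(C,Q,X): not NE [P1→A gives 9>5; P2→R gives 7>1; P3→Z gives 9>7]
(C,Q,Y): not NE [P2→P gives 8>1; P3→Z gives 9>1]
(C,Q,Z): not NE [P1→D gives 5>4; P2→P gives 9>5]
(C,Q,W): not NE [P1→A gives 5>1; P3→Z gives 9>1]
(C,R,X): not NE [P3→W gives 9>0]
(C,R,Y): not NE [P2→P gives 8>1; P3→W gives 9>1]
(C,R,Z): not NE [P1→B gives 9>7; P2→P gives 9>6; P3→W gives 9>6]
(C,R,W): not NE [P2→Q gives 7>2]
(D,P,X): not NE [P1→C gives 6>2; P2→Q gives 5>0]
(D,P,Y): not NE [P1→A gives 9>4; P3→W gives 5>2]
(D,P,Z): not NE [P1→B gives 9>6; P3→W gives 5>4]
(D,P,W): not NE [P1→A gives 9>2]
(D,Q,X): not NE [P1→A gives 9>6; P3→Y gives 8>4]
(D,Q,Y): not NE [P1→C gives 9>0; P2→P gives 6>0]
(D,Q,Z): not NE [P2→P gives 4>0; P3→Y gives 8>4]
(D,Q,W): not NE [P1→A gives 5>0; P3→Y gives 8>5]
(D,R,X): not NE [P1→C gives 7>1; P2→Q gives 5>2; P3→Z gives 6>3]
(D,R,Y): not NE [P1→C gives 8>4; P2→P gives 6>5]
(D,R,Z): not NE [P1→B gives 9>0; P2→P gives 4>2]
(D,R,W): not NE [P1→C gives 9>5; P2→Q gives 9>1; P3→Z gives 6>1]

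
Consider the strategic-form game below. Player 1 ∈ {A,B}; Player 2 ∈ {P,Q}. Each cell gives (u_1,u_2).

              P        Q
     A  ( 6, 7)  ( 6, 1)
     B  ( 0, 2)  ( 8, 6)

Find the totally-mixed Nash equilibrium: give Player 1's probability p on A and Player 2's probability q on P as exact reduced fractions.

P1 indiff ⇒ q·6+(1-q)·6 = q·0+(1-q)·8 ⇒ q(6) = (1-q)(2) ⇒ q = 1/4
P2 indiff ⇒ p·7+(1-p)·2 = p·1+(1-p)·6 ⇒ p(6) = (1-p)(4) ⇒ p = 2/5

(p,q) = (2/5, 1/4)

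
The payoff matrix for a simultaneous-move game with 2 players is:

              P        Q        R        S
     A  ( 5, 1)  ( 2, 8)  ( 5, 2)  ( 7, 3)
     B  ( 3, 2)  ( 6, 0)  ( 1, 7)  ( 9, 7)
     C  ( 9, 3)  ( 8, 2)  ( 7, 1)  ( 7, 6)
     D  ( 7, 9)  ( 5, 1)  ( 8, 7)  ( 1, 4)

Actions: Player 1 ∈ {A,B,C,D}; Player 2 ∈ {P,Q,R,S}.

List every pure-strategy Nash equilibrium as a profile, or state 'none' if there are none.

NE set: (B,S)

(A,P): not NE [P1→C gives 9>5; P2→Q gives 8>1]
(A,Q): not NE [P1→C gives 8>2]
(A,R): not NE [P1→D gives 8>5; P2→Q gives 8>2]
(A,S): not NE [P1→B gives 9>7; P2→Q gives 8>3]
(B,P): not NE [P1→C gives 9>3; P2→S gives 7>2]
(B,Q): not NE [P1→C gives 8>6; P2→S gives 7>0]
(B,R): not NE [P1→D gives 8>1]
(B,S): NE
(C,P): not NE [P2→S gives 6>3]
(C,Q): not NE [P2→S gives 6>2]
(C,R): not NE [P1→D gives 8>7; P2→S gives 6>1]
(C,S): not NE [P1→B gives 9>7]
(D,P): not NE [P1→C gives 9>7]
(D,Q): not NE [P1→C gives 8>5; P2→P gives 9>1]
(D,R): not NE [P2→P gives 9>7]
(D,S): not NE [P1→B gives 9>1; P2→P gives 9>4]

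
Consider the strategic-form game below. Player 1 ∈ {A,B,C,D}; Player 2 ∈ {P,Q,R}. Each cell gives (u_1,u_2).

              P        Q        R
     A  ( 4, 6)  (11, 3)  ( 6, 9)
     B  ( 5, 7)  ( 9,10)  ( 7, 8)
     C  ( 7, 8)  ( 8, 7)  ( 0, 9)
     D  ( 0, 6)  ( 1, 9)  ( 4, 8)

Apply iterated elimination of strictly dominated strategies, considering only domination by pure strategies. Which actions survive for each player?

P1 drop D (A beats it: P:4>0 Q:11>1 R:6>4)
P2 drop P (R beats it: A:9>6 B:8>7 C:9>8)
P1 drop C (A beats it: Q:11>8 R:6>0)
P1→{A,B} P2→{Q,R}

Survivors P1:{A,B} P2:{Q,R}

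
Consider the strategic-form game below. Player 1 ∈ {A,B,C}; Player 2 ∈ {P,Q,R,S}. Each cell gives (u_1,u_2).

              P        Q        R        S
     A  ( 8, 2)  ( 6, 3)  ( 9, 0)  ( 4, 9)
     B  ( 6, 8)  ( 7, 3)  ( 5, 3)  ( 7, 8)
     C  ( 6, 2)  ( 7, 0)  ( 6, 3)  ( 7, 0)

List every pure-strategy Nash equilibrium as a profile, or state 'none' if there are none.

NE set: (B,S)

(A,P): not NE [P2→S gives 9>2]
(A,Q): not NE [P1→C gives 7>6; P2→S gives 9>3]
(A,R): not NE [P2→S gives 9>0]
(A,S): not NE [P1→C gives 7>4]
(B,P): not NE [P1→A gives 8>6]
(B,Q): not NE [P2→S gives 8>3]
(B,R): not NE [P1→A gives 9>5; P2→S gives 8>3]
(B,S): NE
(C,P): not NE [P1→A gives 8>6; P2→R gives 3>2]
(C,Q): not NE [P2→R gives 3>0]
(C,R): not NE [P1→A gives 9>6]
(C,S): not NE [P2→R gives 3>0]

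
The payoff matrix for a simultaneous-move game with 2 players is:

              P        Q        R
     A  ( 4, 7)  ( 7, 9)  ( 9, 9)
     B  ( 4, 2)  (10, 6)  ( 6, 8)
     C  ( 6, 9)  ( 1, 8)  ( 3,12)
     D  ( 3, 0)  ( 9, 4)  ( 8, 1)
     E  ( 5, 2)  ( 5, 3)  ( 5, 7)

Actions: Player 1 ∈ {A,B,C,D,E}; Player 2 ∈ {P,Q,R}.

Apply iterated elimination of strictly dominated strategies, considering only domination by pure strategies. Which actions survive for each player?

Remaining: P1:{A,B,D} P2:{Q,R}

P2 drop P (R beats it: A:9>7 B:8>2 C:12>9 D:1>0 E:7>2)
P1 drop C (A beats it: Q:7>1 R:9>3)
P1 drop E (A beats it: Q:7>5 R:9>5)
P1→{A,B,D} P2→{Q,R}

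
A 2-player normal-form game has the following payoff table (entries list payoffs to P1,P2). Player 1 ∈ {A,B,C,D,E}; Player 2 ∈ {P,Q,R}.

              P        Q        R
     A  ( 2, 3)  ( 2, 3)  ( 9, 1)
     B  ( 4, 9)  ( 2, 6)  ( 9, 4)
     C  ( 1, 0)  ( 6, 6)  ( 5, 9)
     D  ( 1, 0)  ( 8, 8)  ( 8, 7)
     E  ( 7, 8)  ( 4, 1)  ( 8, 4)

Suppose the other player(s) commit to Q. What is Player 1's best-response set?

u_1(A vs Q) = 2
u_1(B vs Q) = 2
u_1(C vs Q) = 6
u_1(D vs Q) = 8
u_1(E vs Q) = 4
max payoff 8 at {D}

BR_1 = {D}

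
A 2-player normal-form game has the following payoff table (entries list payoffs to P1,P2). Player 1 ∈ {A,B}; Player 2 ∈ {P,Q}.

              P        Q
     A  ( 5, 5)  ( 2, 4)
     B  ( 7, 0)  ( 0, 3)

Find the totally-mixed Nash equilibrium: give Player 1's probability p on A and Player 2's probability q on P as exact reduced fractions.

P1 indiff ⇒ q·5+(1-q)·2 = q·7+(1-q)·0 ⇒ q(-2) = (1-q)(-2) ⇒ q = 1/2
P2 indiff ⇒ p·5+(1-p)·0 = p·4+(1-p)·3 ⇒ p(1) = (1-p)(3) ⇒ p = 3/4

P1 mixes 3/4 on A; P2 mixes 1/2 on P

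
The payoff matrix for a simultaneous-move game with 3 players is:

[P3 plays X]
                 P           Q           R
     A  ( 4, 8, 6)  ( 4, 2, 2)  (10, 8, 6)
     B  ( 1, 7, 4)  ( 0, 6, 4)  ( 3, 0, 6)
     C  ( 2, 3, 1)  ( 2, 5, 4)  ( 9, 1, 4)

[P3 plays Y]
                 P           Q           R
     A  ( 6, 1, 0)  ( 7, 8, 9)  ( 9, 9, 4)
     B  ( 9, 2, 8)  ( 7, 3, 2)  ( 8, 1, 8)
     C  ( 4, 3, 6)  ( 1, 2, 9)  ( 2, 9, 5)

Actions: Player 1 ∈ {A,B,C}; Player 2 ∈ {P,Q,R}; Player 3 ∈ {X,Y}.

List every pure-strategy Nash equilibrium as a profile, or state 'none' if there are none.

(A,P,X): NE
(A,P,Y): not NE [P1→B gives 9>6; P2→R gives 9>1; P3→X gives 6>0]
(A,Q,X): not NE [P2→R gives 8>2; P3→Y gives 9>2]
(A,Q,Y): not NE [P2→R gives 9>8]
(A,R,X): NE
(A,R,Y): not NE [P3→X gives 6>4]
(B,P,X): not NE [P1→A gives 4>1; P3→Y gives 8>4]
(B,P,Y): not NE [P2→Q gives 3>2]
(B,Q,X): not NE [P1→A gives 4>0; P2→P gives 7>6]
(B,Q,Y): not NE [P3→X gives 4>2]
(B,R,X): not NE [P1→A gives 10>3; P2→P gives 7>0; P3→Y gives 8>6]
(B,R,Y): not NE [P1→A gives 9>8; P2→Q gives 3>1]
(C,P,X): not NE [P1→A gives 4>2; P2→Q gives 5>3; P3→Y gives 6>1]
(C,P,Y): not NE [P1→B gives 9>4; P2→R gives 9>3]
(C,Q,X): not NE [P1→A gives 4>2; P3→Y gives 9>4]
(C,Q,Y): not NE [P1→B gives 7>1; P2→R gives 9>2]
(C,R,X): not NE [P1→A gives 10>9; P2→Q gives 5>1; P3→Y gives 5>4]
(C,R,Y): not NE [P1→A gives 9>2]

PSNE = {(A,P,X), (A,R,X)}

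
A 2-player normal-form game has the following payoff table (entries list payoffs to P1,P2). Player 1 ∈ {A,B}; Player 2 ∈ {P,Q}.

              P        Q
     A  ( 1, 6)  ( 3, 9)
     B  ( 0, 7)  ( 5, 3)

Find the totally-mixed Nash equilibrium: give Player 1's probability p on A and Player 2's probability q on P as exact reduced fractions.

P1 indiff ⇒ q·1+(1-q)·3 = q·0+(1-q)·5 ⇒ q(1) = (1-q)(2) ⇒ q = 2/3
P2 indiff ⇒ p·6+(1-p)·7 = p·9+(1-p)·3 ⇒ p(-3) = (1-p)(-4) ⇒ p = 4/7

P1 mixes 4/7 on A; P2 mixes 2/3 on P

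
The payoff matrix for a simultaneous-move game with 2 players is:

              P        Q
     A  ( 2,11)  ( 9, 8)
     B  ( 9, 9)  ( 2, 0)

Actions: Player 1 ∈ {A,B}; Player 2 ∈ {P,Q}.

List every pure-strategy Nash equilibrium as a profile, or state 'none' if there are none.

Nash profiles: (B,P)

(A,P): not NE [P1→B gives 9>2]
(A,Q): not NE [P2→P gives 11>8]
(B,P): NE
(B,Q): not NE [P1→A gives 9>2; P2→P gives 9>0]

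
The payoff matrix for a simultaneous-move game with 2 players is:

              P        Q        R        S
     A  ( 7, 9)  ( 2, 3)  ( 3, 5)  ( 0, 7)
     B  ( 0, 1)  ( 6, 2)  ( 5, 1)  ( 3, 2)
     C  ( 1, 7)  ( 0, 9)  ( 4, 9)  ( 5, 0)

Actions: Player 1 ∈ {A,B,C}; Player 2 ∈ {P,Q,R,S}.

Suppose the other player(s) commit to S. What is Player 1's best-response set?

u_1(A vs S) = 0
u_1(B vs S) = 3
u_1(C vs S) = 5
max payoff 5 at {C}

argmax u_1 = {C}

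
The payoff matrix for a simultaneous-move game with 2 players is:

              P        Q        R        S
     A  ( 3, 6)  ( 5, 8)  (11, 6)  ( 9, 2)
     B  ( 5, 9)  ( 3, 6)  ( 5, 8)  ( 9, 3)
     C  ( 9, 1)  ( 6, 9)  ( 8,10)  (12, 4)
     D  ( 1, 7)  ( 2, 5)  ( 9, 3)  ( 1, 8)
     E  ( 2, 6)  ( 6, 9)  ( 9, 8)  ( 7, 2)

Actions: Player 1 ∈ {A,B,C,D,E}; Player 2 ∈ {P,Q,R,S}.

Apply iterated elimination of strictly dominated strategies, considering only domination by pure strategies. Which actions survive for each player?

P1 drop B (C beats it: P:9>5 Q:6>3 R:8>5 S:12>9)
P1 drop D (A beats it: P:3>1 Q:5>2 R:11>9 S:9>1)
P2 drop P (Q beats it: A:8>6 C:9>1 E:9>6)
P2 drop S (Q beats it: A:8>2 C:9>4 E:9>2)
P1→{A,C,E} P2→{Q,R}

Survivors P1:{A,C,E} P2:{Q,R}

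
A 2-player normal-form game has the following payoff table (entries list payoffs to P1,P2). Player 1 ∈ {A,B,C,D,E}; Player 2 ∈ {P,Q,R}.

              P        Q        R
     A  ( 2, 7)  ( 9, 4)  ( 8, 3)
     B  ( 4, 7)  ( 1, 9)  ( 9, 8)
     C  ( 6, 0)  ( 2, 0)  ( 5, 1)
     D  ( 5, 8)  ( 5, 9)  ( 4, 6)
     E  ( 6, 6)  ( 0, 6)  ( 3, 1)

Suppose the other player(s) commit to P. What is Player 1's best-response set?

u_1(A vs P) = 2
u_1(B vs P) = 4
u_1(C vs P) = 6
u_1(D vs P) = 5
u_1(E vs P) = 6
max payoff 6 at {C,E}

argmax u_1 = {C,E}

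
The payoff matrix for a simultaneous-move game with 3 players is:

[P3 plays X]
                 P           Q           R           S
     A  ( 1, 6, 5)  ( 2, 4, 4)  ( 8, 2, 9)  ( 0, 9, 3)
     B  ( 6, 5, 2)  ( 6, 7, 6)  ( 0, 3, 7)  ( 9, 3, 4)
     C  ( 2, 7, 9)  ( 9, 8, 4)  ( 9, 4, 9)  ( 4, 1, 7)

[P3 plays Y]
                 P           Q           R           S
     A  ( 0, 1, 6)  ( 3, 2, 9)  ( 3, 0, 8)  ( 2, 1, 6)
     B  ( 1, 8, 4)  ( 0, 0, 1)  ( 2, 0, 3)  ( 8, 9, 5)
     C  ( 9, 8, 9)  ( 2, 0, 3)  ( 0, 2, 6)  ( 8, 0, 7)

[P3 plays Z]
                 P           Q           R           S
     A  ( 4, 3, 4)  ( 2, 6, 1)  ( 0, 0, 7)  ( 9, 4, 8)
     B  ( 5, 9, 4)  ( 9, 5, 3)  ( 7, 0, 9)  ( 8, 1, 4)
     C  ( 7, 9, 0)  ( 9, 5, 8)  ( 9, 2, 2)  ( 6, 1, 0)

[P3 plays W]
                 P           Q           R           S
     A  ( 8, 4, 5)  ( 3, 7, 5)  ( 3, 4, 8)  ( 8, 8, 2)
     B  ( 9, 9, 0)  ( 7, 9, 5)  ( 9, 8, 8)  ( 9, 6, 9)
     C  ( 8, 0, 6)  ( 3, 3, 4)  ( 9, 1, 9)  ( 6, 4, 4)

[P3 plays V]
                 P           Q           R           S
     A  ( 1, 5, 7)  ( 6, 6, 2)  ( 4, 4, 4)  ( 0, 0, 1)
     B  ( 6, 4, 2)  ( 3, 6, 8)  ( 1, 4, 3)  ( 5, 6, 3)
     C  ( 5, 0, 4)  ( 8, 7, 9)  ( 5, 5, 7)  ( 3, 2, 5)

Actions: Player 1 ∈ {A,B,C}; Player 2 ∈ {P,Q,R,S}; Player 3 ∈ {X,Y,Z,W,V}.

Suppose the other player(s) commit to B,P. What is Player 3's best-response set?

u_3(X vs B,P) = 2
u_3(Y vs B,P) = 4
u_3(Z vs B,P) = 4
u_3(W vs B,P) = 0
u_3(V vs B,P) = 2
max payoff 4 at {Y,Z}

BR_3 = {Y,Z}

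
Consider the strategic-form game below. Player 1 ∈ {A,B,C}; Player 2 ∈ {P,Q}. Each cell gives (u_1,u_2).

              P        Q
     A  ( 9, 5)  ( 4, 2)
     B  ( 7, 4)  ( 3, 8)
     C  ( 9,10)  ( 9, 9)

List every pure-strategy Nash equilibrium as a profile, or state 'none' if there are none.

(A,P): NE
(A,Q): not NE [P1→C gives 9>4; P2→P gives 5>2]
(B,P): not NE [P1→C gives 9>7; P2→Q gives 8>4]
(B,Q): not NE [P1→C gives 9>3]
(C,P): NE
(C,Q): not NE [P2→P gives 10>9]

Nash profiles: (A,P), (C,P)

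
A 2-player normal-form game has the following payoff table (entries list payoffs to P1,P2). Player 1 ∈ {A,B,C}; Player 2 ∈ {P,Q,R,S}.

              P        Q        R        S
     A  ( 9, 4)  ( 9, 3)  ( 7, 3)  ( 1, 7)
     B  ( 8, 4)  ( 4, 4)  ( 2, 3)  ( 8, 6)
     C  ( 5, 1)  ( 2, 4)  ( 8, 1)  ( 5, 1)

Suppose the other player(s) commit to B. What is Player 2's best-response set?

u_2(P vs B) = 4
u_2(Q vs B) = 4
u_2(R vs B) = 3
u_2(S vs B) = 6
max payoff 6 at {S}

argmax u_2 = {S}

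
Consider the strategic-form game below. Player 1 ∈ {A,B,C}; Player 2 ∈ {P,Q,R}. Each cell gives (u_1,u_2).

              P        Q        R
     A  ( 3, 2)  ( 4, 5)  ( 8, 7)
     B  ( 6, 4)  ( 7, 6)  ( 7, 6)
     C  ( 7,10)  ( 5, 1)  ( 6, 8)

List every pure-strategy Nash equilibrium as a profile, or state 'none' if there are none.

Nash profiles: (A,R), (B,Q), (C,P)

(A,P): not NE [P1→C gives 7>3; P2→R gives 7>2]
(A,Q): not NE [P1→B gives 7>4; P2→R gives 7>5]
(A,R): NE
(B,P): not NE [P1→C gives 7>6; P2→R gives 6>4]
(B,Q): NE
(B,R): not NE [P1→A gives 8>7]
(C,P): NE
(C,Q): not NE [P1→B gives 7>5; P2→P gives 10>1]
(C,R): not NE [P1→A gives 8>6; P2→P gives 10>8]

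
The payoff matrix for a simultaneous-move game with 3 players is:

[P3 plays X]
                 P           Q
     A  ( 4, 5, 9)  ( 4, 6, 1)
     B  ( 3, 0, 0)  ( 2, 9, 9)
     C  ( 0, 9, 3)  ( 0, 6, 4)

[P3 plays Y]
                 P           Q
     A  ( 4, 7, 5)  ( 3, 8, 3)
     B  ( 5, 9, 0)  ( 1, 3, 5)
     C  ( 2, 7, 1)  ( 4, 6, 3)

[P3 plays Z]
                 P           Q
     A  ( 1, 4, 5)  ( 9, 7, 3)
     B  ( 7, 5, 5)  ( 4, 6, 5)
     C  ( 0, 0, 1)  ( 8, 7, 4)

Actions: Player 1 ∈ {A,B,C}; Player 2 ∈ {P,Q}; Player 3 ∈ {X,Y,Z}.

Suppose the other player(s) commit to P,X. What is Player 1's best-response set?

u_1(A vs P,X) = 4
u_1(B vs P,X) = 3
u_1(C vs P,X) = 0
max payoff 4 at {A}

P1 best: {A}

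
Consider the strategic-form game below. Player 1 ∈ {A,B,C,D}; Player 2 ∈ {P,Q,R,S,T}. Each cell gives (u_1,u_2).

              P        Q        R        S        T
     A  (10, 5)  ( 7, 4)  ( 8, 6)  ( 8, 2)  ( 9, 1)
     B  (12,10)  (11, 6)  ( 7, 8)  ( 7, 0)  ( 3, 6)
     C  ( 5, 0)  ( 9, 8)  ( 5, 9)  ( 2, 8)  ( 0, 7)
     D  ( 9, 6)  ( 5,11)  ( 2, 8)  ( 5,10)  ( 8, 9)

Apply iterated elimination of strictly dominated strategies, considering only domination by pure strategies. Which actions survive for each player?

P1 drop C (B beats it: P:12>5 Q:11>9 R:7>5 S:7>2 T:3>0)
P1 drop D (A beats it: P:10>9 Q:7>5 R:8>2 S:8>5 T:9>8)
P2 drop Q (P beats it: A:5>4 B:10>6)
P2 drop S (P beats it: A:5>2 B:10>0)
P2 drop T (P beats it: A:5>1 B:10>6)
P1→{A,B} P2→{P,R}

Survivors P1:{A,B} P2:{P,R}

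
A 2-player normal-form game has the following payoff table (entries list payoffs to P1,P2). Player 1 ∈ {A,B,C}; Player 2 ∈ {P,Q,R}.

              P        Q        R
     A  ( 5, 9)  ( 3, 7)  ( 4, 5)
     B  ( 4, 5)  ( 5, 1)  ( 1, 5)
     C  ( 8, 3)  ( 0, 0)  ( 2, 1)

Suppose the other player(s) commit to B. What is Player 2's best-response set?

argmax u_2 = {P,R}

u_2(P vs B) = 5
u_2(Q vs B) = 1
u_2(R vs B) = 5
max payoff 5 at {P,R}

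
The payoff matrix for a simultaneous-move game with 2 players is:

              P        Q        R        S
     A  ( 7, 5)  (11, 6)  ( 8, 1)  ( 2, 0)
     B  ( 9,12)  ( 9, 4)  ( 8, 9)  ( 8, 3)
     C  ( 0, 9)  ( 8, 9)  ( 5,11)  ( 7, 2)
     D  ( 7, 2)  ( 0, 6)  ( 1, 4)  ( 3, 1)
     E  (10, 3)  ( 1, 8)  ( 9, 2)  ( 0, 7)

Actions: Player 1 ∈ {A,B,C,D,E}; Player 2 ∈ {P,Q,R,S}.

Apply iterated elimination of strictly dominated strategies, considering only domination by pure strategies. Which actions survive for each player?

P1 drop C (B beats it: P:9>0 Q:9>8 R:8>5 S:8>7)
P1 drop D (B beats it: P:9>7 Q:9>0 R:8>1 S:8>3)
P2 drop R (P beats it: A:5>1 B:12>9 E:3>2)
P2 drop S (Q beats it: A:6>0 B:4>3 E:8>7)
P1→{A,B,E} P2→{P,Q}

IESDS → P1:{A,B,E} P2:{P,Q}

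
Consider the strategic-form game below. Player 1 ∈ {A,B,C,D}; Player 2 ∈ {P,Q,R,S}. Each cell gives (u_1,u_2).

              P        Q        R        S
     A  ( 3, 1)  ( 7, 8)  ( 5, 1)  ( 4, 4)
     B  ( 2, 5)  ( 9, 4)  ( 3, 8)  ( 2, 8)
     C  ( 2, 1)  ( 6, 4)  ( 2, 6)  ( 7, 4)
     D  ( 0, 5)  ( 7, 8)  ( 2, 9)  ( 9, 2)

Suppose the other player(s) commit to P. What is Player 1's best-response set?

u_1(A vs P) = 3
u_1(B vs P) = 2
u_1(C vs P) = 2
u_1(D vs P) = 0
max payoff 3 at {A}

argmax u_1 = {A}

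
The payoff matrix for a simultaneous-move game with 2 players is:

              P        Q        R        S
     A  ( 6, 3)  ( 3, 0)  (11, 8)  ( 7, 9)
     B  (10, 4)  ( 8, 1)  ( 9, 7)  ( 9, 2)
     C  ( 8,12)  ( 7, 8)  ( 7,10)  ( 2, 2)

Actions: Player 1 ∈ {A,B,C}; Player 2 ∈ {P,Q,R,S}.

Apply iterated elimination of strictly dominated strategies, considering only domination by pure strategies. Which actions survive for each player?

P1 drop C (B beats it: P:10>8 Q:8>7 R:9>7 S:9>2)
P2 drop P (R beats it: A:8>3 B:7>4)
P2 drop Q (R beats it: A:8>0 B:7>1)
P1→{A,B} P2→{R,S}

Remaining: P1:{A,B} P2:{R,S}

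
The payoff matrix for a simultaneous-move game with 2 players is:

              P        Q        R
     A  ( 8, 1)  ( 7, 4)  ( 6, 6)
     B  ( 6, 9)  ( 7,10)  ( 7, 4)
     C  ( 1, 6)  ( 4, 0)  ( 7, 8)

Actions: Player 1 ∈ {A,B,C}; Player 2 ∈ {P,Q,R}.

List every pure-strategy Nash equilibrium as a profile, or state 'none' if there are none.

(A,P): not NE [P2→R gives 6>1]
(A,Q): not NE [P2→R gives 6>4]
(A,R): not NE [P1→C gives 7>6]
(B,P): not NE [P1→A gives 8>6; P2→Q gives 10>9]
(B,Q): NE
(B,R): not NE [P2→Q gives 10>4]
(C,P): not NE [P1→A gives 8>1; P2→R gives 8>6]
(C,Q): not NE [P1→B gives 7>4; P2→R gives 8>0]
(C,R): NE

NE set: (B,Q), (C,R)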